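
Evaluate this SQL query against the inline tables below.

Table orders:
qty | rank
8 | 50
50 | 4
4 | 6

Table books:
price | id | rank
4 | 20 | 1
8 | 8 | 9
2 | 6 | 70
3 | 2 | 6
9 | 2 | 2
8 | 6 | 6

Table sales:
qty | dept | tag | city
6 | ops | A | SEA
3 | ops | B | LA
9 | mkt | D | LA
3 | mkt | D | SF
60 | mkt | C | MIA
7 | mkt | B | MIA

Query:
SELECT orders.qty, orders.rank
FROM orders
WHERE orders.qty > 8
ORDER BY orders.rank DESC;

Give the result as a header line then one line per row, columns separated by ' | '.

After WHERE (1 rows):
orders.qty | orders.rank
50 | 4
After SELECT (1 rows):
orders.qty | orders.rank
50 | 4
After ORDER BY (1 rows):
orders.qty | orders.rank
50 | 4

== RESULT ==
orders.qty | orders.rank
50 | 4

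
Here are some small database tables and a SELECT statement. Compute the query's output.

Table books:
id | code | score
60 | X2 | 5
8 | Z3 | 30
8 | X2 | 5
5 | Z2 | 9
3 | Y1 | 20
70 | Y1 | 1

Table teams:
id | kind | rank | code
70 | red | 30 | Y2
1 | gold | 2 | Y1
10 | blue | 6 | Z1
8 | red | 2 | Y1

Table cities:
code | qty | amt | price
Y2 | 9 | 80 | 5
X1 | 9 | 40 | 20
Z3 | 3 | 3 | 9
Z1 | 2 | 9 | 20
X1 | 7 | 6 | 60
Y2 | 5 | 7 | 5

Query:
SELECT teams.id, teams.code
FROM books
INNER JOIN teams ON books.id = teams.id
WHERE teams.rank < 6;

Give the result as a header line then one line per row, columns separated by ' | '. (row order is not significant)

After JOIN teams (3 rows):
books.id | books.code | books.score | teams.id | teams.kind | teams.rank | teams.code
8 | Z3 | 30 | 8 | red | 2 | Y1
8 | X2 | 5 | 8 | red | 2 | Y1
70 | Y1 | 1 | 70 | red | 30 | Y2
After WHERE (2 rows):
books.id | books.code | books.score | teams.id | teams.kind | teams.rank | teams.code
8 | Z3 | 30 | 8 | red | 2 | Y1
8 | X2 | 5 | 8 | red | 2 | Y1
After SELECT (2 rows):
teams.id | teams.code
8 | Y1
8 | Y1

== RESULT ==
teams.id | teams.code
8 | Y1
8 | Y1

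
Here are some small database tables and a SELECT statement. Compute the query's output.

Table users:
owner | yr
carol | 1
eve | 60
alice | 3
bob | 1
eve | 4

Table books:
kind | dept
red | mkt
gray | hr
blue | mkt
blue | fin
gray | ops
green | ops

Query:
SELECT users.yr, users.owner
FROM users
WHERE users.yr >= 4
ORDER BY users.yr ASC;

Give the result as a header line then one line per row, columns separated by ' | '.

After WHERE (2 rows):
users.owner | users.yr
eve | 60
eve | 4
After SELECT (2 rows):
users.yr | users.owner
60 | eve
4 | eve
After ORDER BY (2 rows):
users.yr | users.owner
4 | eve
60 | eve

== RESULT ==
users.yr | users.owner
4 | eve
60 | eve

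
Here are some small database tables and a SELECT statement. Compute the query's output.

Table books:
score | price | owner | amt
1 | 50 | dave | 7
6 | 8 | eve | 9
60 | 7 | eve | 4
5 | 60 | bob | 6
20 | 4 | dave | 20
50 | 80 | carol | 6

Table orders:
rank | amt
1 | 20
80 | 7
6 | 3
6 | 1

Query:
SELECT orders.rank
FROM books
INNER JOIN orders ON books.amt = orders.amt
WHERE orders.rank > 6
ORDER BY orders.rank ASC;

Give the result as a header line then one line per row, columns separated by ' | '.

== RESULT ==
orders.rank
80

Derivation:
After JOIN orders (2 rows):
books.score | books.price | books.owner | books.amt | orders.rank | orders.amt
1 | 50 | dave | 7 | 80 | 7
20 | 4 | dave | 20 | 1 | 20
After WHERE (1 rows):
books.score | books.price | books.owner | books.amt | orders.rank | orders.amt
1 | 50 | dave | 7 | 80 | 7
After SELECT (1 rows):
orders.rank
80
After ORDER BY (1 rows):
orders.rank
80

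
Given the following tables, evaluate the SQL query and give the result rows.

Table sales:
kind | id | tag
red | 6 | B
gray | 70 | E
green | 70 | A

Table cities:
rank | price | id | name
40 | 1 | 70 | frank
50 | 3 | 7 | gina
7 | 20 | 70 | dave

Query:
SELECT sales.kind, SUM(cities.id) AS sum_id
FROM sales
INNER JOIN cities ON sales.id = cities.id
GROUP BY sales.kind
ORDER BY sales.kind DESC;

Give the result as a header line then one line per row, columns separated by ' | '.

After JOIN cities (4 rows):
sales.kind | sales.id | sales.tag | cities.rank | cities.price | cities.id | cities.name
gray | 70 | E | 40 | 1 | 70 | frank
gray | 70 | E | 7 | 20 | 70 | dave
green | 70 | A | 40 | 1 | 70 | frank
green | 70 | A | 7 | 20 | 70 | dave
After GROUP BY (2 rows):
sales.kind | sum_id
gray | 140
green | 140
After ORDER BY (2 rows):
sales.kind | sum_id
green | 140
gray | 140

== RESULT ==
sales.kind | sum_id
green | 140
gray | 140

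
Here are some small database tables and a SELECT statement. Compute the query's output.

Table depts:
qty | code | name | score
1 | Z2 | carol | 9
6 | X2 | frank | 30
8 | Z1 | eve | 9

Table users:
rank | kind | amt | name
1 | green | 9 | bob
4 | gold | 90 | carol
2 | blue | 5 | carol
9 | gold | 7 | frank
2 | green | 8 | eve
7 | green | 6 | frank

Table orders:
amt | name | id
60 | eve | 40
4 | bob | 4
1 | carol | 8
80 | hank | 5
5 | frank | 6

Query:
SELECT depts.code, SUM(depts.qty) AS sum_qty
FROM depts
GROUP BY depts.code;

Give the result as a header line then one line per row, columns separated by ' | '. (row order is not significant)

After GROUP BY (3 rows):
depts.code | sum_qty
Z2 | 1
X2 | 6
Z1 | 8

== RESULT ==
depts.code | sum_qty
Z2 | 1
X2 | 6
Z1 | 8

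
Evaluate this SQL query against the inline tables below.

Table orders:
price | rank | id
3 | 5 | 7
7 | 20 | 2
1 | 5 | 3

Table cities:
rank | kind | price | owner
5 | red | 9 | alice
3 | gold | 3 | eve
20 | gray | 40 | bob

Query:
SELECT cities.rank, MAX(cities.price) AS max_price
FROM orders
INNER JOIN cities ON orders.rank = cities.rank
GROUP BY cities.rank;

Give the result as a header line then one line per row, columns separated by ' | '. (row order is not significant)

After JOIN cities (3 rows):
orders.price | orders.rank | orders.id | cities.rank | cities.kind | cities.price | cities.owner
3 | 5 | 7 | 5 | red | 9 | alice
7 | 20 | 2 | 20 | gray | 40 | bob
1 | 5 | 3 | 5 | red | 9 | alice
After GROUP BY (2 rows):
cities.rank | max_price
5 | 9
20 | 40

== RESULT ==
cities.rank | max_price
5 | 9
20 | 40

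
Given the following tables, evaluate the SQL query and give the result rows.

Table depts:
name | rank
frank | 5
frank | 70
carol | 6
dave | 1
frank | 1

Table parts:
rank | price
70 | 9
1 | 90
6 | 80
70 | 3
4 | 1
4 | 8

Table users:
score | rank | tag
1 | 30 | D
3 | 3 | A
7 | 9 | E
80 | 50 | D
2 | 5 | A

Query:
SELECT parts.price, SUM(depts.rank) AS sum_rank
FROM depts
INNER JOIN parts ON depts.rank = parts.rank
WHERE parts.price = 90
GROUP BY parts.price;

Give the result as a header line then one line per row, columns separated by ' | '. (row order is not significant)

After JOIN parts (5 rows):
depts.name | depts.rank | parts.rank | parts.price
frank | 70 | 70 | 9
frank | 70 | 70 | 3
carol | 6 | 6 | 80
dave | 1 | 1 | 90
frank | 1 | 1 | 90
After WHERE (2 rows):
depts.name | depts.rank | parts.rank | parts.price
dave | 1 | 1 | 90
frank | 1 | 1 | 90
After GROUP BY (1 rows):
parts.price | sum_rank
90 | 2

== RESULT ==
parts.price | sum_rank
90 | 2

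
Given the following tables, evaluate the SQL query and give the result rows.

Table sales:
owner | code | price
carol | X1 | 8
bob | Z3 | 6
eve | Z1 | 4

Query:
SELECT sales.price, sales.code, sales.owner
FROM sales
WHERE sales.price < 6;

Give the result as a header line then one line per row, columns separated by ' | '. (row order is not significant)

== RESULT ==
sales.price | sales.code | sales.owner
4 | Z1 | eve

Derivation:
After WHERE (1 rows):
sales.owner | sales.code | sales.price
eve | Z1 | 4
After SELECT (1 rows):
sales.price | sales.code | sales.owner
4 | Z1 | eve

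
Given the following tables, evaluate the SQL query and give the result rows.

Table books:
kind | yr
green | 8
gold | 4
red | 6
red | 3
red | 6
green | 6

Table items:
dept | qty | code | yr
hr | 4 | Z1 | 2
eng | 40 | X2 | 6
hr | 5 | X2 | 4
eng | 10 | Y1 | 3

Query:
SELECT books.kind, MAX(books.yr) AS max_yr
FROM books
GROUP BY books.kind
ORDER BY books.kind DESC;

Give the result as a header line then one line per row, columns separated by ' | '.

After GROUP BY (3 rows):
books.kind | max_yr
green | 8
gold | 4
red | 6
After ORDER BY (3 rows):
books.kind | max_yr
red | 6
green | 8
gold | 4

== RESULT ==
books.kind | max_yr
red | 6
green | 8
gold | 4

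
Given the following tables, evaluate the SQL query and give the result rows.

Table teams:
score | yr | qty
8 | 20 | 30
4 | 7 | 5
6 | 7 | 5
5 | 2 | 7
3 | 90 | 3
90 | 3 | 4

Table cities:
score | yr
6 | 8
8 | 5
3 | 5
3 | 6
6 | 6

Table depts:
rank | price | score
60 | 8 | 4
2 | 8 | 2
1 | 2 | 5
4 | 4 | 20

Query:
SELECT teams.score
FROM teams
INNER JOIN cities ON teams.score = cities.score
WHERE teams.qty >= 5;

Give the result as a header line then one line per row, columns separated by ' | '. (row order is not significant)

After JOIN cities (5 rows):
teams.score | teams.yr | teams.qty | cities.score | cities.yr
8 | 20 | 30 | 8 | 5
6 | 7 | 5 | 6 | 8
6 | 7 | 5 | 6 | 6
3 | 90 | 3 | 3 | 5
3 | 90 | 3 | 3 | 6
After WHERE (3 rows):
teams.score | teams.yr | teams.qty | cities.score | cities.yr
8 | 20 | 30 | 8 | 5
6 | 7 | 5 | 6 | 8
6 | 7 | 5 | 6 | 6
After SELECT (3 rows):
teams.score
8
6
6

== RESULT ==
teams.score
8
6
6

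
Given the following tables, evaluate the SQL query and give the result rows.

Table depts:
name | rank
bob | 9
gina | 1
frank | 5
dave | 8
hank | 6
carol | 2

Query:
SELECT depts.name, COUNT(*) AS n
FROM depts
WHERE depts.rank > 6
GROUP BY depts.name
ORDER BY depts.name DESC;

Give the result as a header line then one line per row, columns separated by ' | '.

After WHERE (2 rows):
depts.name | depts.rank
bob | 9
dave | 8
After GROUP BY (2 rows):
depts.name | n
bob | 1
dave | 1
After ORDER BY (2 rows):
depts.name | n
dave | 1
bob | 1

== RESULT ==
depts.name | n
dave | 1
bob | 1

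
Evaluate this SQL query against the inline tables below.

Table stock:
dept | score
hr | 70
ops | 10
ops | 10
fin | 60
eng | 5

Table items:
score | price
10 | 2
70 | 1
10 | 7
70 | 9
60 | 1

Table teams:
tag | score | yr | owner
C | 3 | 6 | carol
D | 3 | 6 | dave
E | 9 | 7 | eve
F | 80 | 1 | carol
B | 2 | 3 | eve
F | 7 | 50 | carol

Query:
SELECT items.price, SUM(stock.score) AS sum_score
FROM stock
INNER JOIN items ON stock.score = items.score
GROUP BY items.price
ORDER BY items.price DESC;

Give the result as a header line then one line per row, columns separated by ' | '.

After JOIN items (7 rows):
stock.dept | stock.score | items.score | items.price
hr | 70 | 70 | 1
hr | 70 | 70 | 9
ops | 10 | 10 | 2
ops | 10 | 10 | 7
ops | 10 | 10 | 2
ops | 10 | 10 | 7
fin | 60 | 60 | 1
After GROUP BY (4 rows):
items.price | sum_score
1 | 130
9 | 70
2 | 20
7 | 20
After ORDER BY (4 rows):
items.price | sum_score
9 | 70
7 | 20
2 | 20
1 | 130

== RESULT ==
items.price | sum_score
9 | 70
7 | 20
2 | 20
1 | 130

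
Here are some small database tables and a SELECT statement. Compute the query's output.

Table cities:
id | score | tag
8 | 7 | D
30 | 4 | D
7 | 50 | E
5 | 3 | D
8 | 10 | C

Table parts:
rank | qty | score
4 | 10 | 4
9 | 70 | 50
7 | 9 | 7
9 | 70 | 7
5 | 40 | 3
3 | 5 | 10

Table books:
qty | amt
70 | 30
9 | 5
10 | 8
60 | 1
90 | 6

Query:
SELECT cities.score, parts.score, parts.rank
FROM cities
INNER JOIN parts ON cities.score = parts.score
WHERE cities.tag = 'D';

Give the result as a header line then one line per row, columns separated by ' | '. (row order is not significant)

After JOIN parts (6 rows):
cities.id | cities.score | cities.tag | parts.rank | parts.qty | parts.score
8 | 7 | D | 7 | 9 | 7
8 | 7 | D | 9 | 70 | 7
30 | 4 | D | 4 | 10 | 4
7 | 50 | E | 9 | 70 | 50
5 | 3 | D | 5 | 40 | 3
8 | 10 | C | 3 | 5 | 10
After WHERE (4 rows):
cities.id | cities.score | cities.tag | parts.rank | parts.qty | parts.score
8 | 7 | D | 7 | 9 | 7
8 | 7 | D | 9 | 70 | 7
30 | 4 | D | 4 | 10 | 4
5 | 3 | D | 5 | 40 | 3
After SELECT (4 rows):
cities.score | parts.score | parts.rank
7 | 7 | 7
7 | 7 | 9
4 | 4 | 4
3 | 3 | 5

== RESULT ==
cities.score | parts.score | parts.rank
7 | 7 | 7
7 | 7 | 9
4 | 4 | 4
3 | 3 | 5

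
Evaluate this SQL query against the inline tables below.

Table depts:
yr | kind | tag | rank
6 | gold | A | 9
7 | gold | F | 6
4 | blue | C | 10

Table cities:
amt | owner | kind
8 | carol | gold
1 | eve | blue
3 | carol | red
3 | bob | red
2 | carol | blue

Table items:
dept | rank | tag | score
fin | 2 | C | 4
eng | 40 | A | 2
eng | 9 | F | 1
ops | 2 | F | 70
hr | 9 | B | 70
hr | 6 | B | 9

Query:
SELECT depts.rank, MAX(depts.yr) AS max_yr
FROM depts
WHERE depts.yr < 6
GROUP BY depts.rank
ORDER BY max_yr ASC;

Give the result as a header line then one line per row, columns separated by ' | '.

== RESULT ==
depts.rank | max_yr
10 | 4

Derivation:
After WHERE (1 rows):
depts.yr | depts.kind | depts.tag | depts.rank
4 | blue | C | 10
After GROUP BY (1 rows):
depts.rank | max_yr
10 | 4
After ORDER BY (1 rows):
depts.rank | max_yr
10 | 4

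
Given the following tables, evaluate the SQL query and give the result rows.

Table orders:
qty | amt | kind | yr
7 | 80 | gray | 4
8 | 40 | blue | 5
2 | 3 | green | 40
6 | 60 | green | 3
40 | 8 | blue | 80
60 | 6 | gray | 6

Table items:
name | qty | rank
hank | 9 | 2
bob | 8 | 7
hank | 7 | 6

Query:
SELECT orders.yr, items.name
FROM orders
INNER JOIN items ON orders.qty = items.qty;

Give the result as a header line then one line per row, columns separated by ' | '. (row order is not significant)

After JOIN items (2 rows):
orders.qty | orders.amt | orders.kind | orders.yr | items.name | items.qty | items.rank
7 | 80 | gray | 4 | hank | 7 | 6
8 | 40 | blue | 5 | bob | 8 | 7
After SELECT (2 rows):
orders.yr | items.name
4 | hank
5 | bob

== RESULT ==
orders.yr | items.name
4 | hank
5 | bob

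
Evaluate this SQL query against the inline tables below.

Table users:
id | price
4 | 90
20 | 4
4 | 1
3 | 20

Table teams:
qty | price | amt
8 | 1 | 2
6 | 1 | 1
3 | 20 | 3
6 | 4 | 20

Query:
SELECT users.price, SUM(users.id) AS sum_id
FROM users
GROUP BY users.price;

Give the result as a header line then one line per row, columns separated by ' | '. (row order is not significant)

After GROUP BY (4 rows):
users.price | sum_id
90 | 4
4 | 20
1 | 4
20 | 3

== RESULT ==
users.price | sum_id
90 | 4
4 | 20
1 | 4
20 | 3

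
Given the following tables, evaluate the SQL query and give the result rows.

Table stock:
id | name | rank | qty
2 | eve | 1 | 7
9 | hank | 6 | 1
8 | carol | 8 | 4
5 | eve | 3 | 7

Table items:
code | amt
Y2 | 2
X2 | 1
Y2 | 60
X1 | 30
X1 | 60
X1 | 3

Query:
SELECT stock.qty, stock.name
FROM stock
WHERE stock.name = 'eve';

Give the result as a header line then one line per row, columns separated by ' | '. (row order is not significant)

After WHERE (2 rows):
stock.id | stock.name | stock.rank | stock.qty
2 | eve | 1 | 7
5 | eve | 3 | 7
After SELECT (2 rows):
stock.qty | stock.name
7 | eve
7 | eve

== RESULT ==
stock.qty | stock.name
7 | eve
7 | eve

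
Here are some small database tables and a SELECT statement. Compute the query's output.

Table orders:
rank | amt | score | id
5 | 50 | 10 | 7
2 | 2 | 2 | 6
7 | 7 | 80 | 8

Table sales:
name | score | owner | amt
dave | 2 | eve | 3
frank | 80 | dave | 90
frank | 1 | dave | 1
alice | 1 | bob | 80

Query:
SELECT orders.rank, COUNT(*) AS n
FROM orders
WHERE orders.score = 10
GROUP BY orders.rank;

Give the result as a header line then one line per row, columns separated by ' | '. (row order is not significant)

== RESULT ==
orders.rank | n
5 | 1

Derivation:
After WHERE (1 rows):
orders.rank | orders.amt | orders.score | orders.id
5 | 50 | 10 | 7
After GROUP BY (1 rows):
orders.rank | n
5 | 1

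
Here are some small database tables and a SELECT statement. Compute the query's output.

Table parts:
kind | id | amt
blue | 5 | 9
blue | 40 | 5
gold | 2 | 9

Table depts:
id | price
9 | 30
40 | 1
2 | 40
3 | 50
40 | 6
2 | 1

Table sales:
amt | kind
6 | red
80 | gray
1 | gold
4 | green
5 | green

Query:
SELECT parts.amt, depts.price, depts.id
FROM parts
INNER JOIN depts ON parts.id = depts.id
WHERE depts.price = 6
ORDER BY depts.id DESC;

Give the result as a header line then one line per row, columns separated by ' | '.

After JOIN depts (4 rows):
parts.kind | parts.id | parts.amt | depts.id | depts.price
blue | 40 | 5 | 40 | 1
blue | 40 | 5 | 40 | 6
gold | 2 | 9 | 2 | 40
gold | 2 | 9 | 2 | 1
After WHERE (1 rows):
parts.kind | parts.id | parts.amt | depts.id | depts.price
blue | 40 | 5 | 40 | 6
After SELECT (1 rows):
parts.amt | depts.price | depts.id
5 | 6 | 40
After ORDER BY (1 rows):
parts.amt | depts.price | depts.id
5 | 6 | 40

== RESULT ==
parts.amt | depts.price | depts.id
5 | 6 | 40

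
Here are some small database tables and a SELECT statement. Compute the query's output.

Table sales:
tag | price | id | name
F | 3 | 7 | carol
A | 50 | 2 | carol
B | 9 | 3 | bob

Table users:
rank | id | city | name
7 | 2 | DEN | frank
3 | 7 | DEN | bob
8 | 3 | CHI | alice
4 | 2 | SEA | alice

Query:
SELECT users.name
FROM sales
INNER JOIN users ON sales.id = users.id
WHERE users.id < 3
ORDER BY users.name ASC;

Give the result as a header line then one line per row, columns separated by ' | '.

== RESULT ==
users.name
alice
frank

Derivation:
After JOIN users (4 rows):
sales.tag | sales.price | sales.id | sales.name | users.rank | users.id | users.city | users.name
F | 3 | 7 | carol | 3 | 7 | DEN | bob
A | 50 | 2 | carol | 7 | 2 | DEN | frank
A | 50 | 2 | carol | 4 | 2 | SEA | alice
B | 9 | 3 | bob | 8 | 3 | CHI | alice
After WHERE (2 rows):
sales.tag | sales.price | sales.id | sales.name | users.rank | users.id | users.city | users.name
A | 50 | 2 | carol | 7 | 2 | DEN | frank
A | 50 | 2 | carol | 4 | 2 | SEA | alice
After SELECT (2 rows):
users.name
frank
alice
After ORDER BY (2 rows):
users.name
alice
frank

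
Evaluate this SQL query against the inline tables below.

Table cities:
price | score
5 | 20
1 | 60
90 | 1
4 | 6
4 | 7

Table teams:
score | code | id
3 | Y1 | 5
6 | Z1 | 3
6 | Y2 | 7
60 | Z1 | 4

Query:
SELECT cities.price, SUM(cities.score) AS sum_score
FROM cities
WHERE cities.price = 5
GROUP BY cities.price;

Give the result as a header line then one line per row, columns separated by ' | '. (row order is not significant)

After WHERE (1 rows):
cities.price | cities.score
5 | 20
After GROUP BY (1 rows):
cities.price | sum_score
5 | 20

== RESULT ==
cities.price | sum_score
5 | 20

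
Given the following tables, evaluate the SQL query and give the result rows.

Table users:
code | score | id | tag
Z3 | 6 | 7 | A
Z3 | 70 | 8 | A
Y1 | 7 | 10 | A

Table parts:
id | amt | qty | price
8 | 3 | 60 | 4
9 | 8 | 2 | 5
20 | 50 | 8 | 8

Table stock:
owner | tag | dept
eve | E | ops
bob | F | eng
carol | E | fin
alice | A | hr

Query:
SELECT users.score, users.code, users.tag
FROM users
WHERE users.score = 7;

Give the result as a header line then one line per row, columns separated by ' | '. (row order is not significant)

== RESULT ==
users.score | users.code | users.tag
7 | Y1 | A

Derivation:
After WHERE (1 rows):
users.code | users.score | users.id | users.tag
Y1 | 7 | 10 | A
After SELECT (1 rows):
users.score | users.code | users.tag
7 | Y1 | A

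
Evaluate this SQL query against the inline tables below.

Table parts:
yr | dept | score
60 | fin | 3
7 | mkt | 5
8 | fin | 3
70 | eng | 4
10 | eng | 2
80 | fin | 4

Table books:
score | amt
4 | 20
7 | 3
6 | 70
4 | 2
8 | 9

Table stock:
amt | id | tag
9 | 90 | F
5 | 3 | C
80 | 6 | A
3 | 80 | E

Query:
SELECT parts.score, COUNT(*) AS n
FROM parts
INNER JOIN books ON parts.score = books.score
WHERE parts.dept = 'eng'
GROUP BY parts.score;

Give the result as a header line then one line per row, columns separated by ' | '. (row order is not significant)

== RESULT ==
parts.score | n
4 | 2

Derivation:
After JOIN books (4 rows):
parts.yr | parts.dept | parts.score | books.score | books.amt
70 | eng | 4 | 4 | 20
70 | eng | 4 | 4 | 2
80 | fin | 4 | 4 | 20
80 | fin | 4 | 4 | 2
After WHERE (2 rows):
parts.yr | parts.dept | parts.score | books.score | books.amt
70 | eng | 4 | 4 | 20
70 | eng | 4 | 4 | 2
After GROUP BY (1 rows):
parts.score | n
4 | 2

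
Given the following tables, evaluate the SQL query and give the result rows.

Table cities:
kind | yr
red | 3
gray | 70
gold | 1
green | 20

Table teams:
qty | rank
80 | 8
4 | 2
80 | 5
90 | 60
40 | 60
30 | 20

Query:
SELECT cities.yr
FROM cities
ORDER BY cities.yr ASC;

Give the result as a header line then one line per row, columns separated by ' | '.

After SELECT (4 rows):
cities.yr
3
70
1
20
After ORDER BY (4 rows):
cities.yr
1
3
20
70

== RESULT ==
cities.yr
1
3
20
70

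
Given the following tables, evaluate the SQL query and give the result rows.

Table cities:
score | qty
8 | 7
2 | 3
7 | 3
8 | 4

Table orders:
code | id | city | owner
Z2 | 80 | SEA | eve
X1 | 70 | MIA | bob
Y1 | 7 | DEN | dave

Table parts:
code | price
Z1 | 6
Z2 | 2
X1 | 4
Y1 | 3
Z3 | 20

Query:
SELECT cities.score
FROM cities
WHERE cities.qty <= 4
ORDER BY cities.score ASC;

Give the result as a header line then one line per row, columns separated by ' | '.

After WHERE (3 rows):
cities.score | cities.qty
2 | 3
7 | 3
8 | 4
After SELECT (3 rows):
cities.score
2
7
8
After ORDER BY (3 rows):
cities.score
2
7
8

== RESULT ==
cities.score
2
7
8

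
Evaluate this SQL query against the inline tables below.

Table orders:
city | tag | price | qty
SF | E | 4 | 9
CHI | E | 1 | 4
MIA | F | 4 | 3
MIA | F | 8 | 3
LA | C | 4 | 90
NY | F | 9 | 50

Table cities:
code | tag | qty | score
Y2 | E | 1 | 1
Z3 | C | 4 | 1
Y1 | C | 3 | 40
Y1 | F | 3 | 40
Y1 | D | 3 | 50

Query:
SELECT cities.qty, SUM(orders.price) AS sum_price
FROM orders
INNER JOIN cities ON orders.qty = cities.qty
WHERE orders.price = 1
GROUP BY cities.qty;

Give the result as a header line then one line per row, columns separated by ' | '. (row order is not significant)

After JOIN cities (7 rows):
orders.city | orders.tag | orders.price | orders.qty | cities.code | cities.tag | cities.qty | cities.score
CHI | E | 1 | 4 | Z3 | C | 4 | 1
MIA | F | 4 | 3 | Y1 | C | 3 | 40
MIA | F | 4 | 3 | Y1 | F | 3 | 40
MIA | F | 4 | 3 | Y1 | D | 3 | 50
MIA | F | 8 | 3 | Y1 | C | 3 | 40
MIA | F | 8 | 3 | Y1 | F | 3 | 40
MIA | F | 8 | 3 | Y1 | D | 3 | 50
After WHERE (1 rows):
orders.city | orders.tag | orders.price | orders.qty | cities.code | cities.tag | cities.qty | cities.score
CHI | E | 1 | 4 | Z3 | C | 4 | 1
After GROUP BY (1 rows):
cities.qty | sum_price
4 | 1

== RESULT ==
cities.qty | sum_price
4 | 1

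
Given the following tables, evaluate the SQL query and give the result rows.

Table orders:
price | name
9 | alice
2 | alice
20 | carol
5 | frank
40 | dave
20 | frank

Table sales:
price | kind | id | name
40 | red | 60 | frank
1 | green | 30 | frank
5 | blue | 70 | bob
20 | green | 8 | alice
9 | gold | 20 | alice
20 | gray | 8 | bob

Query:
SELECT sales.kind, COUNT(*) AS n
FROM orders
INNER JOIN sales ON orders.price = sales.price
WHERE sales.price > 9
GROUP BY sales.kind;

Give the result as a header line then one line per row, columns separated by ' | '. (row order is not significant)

== RESULT ==
sales.kind | n
green | 2
gray | 2
red | 1

Derivation:
After JOIN sales (7 rows):
orders.price | orders.name | sales.price | sales.kind | sales.id | sales.name
9 | alice | 9 | gold | 20 | alice
20 | carol | 20 | green | 8 | alice
20 | carol | 20 | gray | 8 | bob
5 | frank | 5 | blue | 70 | bob
40 | dave | 40 | red | 60 | frank
20 | frank | 20 | green | 8 | alice
20 | frank | 20 | gray | 8 | bob
After WHERE (5 rows):
orders.price | orders.name | sales.price | sales.kind | sales.id | sales.name
20 | carol | 20 | green | 8 | alice
20 | carol | 20 | gray | 8 | bob
40 | dave | 40 | red | 60 | frank
20 | frank | 20 | green | 8 | alice
20 | frank | 20 | gray | 8 | bob
After GROUP BY (3 rows):
sales.kind | n
green | 2
gray | 2
red | 1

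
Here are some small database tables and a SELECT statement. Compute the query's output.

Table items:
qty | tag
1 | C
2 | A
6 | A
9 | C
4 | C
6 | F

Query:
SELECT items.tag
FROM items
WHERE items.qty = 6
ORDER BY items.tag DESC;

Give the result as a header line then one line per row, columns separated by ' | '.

== RESULT ==
items.tag
F
A

Derivation:
After WHERE (2 rows):
items.qty | items.tag
6 | A
6 | F
After SELECT (2 rows):
items.tag
A
F
After ORDER BY (2 rows):
items.tag
F
A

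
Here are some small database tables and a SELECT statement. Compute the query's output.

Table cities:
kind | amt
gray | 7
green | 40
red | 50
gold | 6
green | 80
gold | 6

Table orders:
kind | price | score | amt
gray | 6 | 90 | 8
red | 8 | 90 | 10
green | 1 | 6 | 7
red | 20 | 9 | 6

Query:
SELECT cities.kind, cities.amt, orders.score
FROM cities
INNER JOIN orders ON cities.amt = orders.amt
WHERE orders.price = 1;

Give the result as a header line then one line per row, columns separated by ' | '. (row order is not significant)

After JOIN orders (3 rows):
cities.kind | cities.amt | orders.kind | orders.price | orders.score | orders.amt
gray | 7 | green | 1 | 6 | 7
gold | 6 | red | 20 | 9 | 6
gold | 6 | red | 20 | 9 | 6
After WHERE (1 rows):
cities.kind | cities.amt | orders.kind | orders.price | orders.score | orders.amt
gray | 7 | green | 1 | 6 | 7
After SELECT (1 rows):
cities.kind | cities.amt | orders.score
gray | 7 | 6

== RESULT ==
cities.kind | cities.amt | orders.score
gray | 7 | 6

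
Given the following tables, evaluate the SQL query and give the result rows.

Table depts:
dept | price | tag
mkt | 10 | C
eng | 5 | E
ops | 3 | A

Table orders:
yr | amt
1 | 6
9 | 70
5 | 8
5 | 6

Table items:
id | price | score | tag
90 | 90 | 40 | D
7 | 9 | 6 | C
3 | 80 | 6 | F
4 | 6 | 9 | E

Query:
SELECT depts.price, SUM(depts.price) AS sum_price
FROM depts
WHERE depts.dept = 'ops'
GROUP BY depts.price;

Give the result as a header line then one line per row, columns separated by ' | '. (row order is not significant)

After WHERE (1 rows):
depts.dept | depts.price | depts.tag
ops | 3 | A
After GROUP BY (1 rows):
depts.price | sum_price
3 | 3

== RESULT ==
depts.price | sum_price
3 | 3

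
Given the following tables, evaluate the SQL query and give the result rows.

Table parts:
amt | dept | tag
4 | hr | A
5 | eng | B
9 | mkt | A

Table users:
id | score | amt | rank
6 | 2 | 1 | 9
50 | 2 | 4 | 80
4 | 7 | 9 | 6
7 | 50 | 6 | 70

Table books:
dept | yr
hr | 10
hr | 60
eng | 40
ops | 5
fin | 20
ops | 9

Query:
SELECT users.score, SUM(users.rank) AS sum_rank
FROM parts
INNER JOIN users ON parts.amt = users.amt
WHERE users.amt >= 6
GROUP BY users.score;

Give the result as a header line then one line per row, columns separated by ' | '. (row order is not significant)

== RESULT ==
users.score | sum_rank
7 | 6

Derivation:
After JOIN users (2 rows):
parts.amt | parts.dept | parts.tag | users.id | users.score | users.amt | users.rank
4 | hr | A | 50 | 2 | 4 | 80
9 | mkt | A | 4 | 7 | 9 | 6
After WHERE (1 rows):
parts.amt | parts.dept | parts.tag | users.id | users.score | users.amt | users.rank
9 | mkt | A | 4 | 7 | 9 | 6
After GROUP BY (1 rows):
users.score | sum_rank
7 | 6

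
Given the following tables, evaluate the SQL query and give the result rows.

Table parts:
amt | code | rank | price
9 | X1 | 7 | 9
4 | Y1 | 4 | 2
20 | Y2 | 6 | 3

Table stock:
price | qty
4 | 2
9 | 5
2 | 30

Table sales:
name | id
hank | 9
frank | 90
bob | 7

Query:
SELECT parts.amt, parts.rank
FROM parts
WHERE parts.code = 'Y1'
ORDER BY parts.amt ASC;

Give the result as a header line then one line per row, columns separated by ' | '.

== RESULT ==
parts.amt | parts.rank
4 | 4

Derivation:
After WHERE (1 rows):
parts.amt | parts.code | parts.rank | parts.price
4 | Y1 | 4 | 2
After SELECT (1 rows):
parts.amt | parts.rank
4 | 4
After ORDER BY (1 rows):
parts.amt | parts.rank
4 | 4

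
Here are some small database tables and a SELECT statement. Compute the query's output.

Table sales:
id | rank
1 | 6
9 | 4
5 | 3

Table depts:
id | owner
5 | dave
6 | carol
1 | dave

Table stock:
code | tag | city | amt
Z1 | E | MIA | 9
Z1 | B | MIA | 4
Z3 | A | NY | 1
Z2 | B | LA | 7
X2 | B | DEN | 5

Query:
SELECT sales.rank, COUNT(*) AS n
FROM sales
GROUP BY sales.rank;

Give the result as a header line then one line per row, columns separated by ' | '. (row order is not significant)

After GROUP BY (3 rows):
sales.rank | n
6 | 1
4 | 1
3 | 1

== RESULT ==
sales.rank | n
6 | 1
4 | 1
3 | 1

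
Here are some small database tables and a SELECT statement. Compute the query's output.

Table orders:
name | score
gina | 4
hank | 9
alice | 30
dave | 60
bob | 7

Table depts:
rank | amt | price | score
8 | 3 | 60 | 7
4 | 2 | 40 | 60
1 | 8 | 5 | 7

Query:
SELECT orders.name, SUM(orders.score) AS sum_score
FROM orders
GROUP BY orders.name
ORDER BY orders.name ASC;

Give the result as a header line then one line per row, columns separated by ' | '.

== RESULT ==
orders.name | sum_score
alice | 30
bob | 7
dave | 60
gina | 4
hank | 9

Derivation:
After GROUP BY (5 rows):
orders.name | sum_score
gina | 4
hank | 9
alice | 30
dave | 60
bob | 7
After ORDER BY (5 rows):
orders.name | sum_score
alice | 30
bob | 7
dave | 60
gina | 4
hank | 9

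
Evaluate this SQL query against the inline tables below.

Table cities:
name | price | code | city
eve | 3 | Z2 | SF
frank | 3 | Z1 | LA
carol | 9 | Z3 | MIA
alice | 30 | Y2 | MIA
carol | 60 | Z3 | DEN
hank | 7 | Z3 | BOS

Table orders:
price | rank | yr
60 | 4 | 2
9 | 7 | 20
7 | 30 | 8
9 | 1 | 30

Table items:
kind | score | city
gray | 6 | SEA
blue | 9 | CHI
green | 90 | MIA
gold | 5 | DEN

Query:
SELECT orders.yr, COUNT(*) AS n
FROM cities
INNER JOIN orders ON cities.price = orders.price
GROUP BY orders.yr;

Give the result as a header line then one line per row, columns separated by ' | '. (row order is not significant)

After JOIN orders (4 rows):
cities.name | cities.price | cities.code | cities.city | orders.price | orders.rank | orders.yr
carol | 9 | Z3 | MIA | 9 | 7 | 20
carol | 9 | Z3 | MIA | 9 | 1 | 30
carol | 60 | Z3 | DEN | 60 | 4 | 2
hank | 7 | Z3 | BOS | 7 | 30 | 8
After GROUP BY (4 rows):
orders.yr | n
20 | 1
30 | 1
2 | 1
8 | 1

== RESULT ==
orders.yr | n
20 | 1
30 | 1
2 | 1
8 | 1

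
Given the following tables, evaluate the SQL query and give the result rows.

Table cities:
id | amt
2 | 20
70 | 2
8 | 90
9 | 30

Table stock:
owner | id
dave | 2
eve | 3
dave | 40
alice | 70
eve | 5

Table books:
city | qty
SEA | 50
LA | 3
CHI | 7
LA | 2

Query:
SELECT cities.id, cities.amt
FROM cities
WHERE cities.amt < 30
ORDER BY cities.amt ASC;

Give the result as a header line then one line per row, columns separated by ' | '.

After WHERE (2 rows):
cities.id | cities.amt
2 | 20
70 | 2
After SELECT (2 rows):
cities.id | cities.amt
2 | 20
70 | 2
After ORDER BY (2 rows):
cities.id | cities.amt
70 | 2
2 | 20

== RESULT ==
cities.id | cities.amt
70 | 2
2 | 20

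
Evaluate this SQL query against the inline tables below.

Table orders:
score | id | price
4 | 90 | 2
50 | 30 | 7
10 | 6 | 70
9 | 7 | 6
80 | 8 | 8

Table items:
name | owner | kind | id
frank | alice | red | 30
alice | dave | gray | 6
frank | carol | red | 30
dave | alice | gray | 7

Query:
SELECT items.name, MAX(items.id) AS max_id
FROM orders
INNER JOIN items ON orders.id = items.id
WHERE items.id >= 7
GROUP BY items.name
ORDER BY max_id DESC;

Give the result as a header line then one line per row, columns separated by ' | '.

After JOIN items (4 rows):
orders.score | orders.id | orders.price | items.name | items.owner | items.kind | items.id
50 | 30 | 7 | frank | alice | red | 30
50 | 30 | 7 | frank | carol | red | 30
10 | 6 | 70 | alice | dave | gray | 6
9 | 7 | 6 | dave | alice | gray | 7
After WHERE (3 rows):
orders.score | orders.id | orders.price | items.name | items.owner | items.kind | items.id
50 | 30 | 7 | frank | alice | red | 30
50 | 30 | 7 | frank | carol | red | 30
9 | 7 | 6 | dave | alice | gray | 7
After GROUP BY (2 rows):
items.name | max_id
frank | 30
dave | 7
After ORDER BY (2 rows):
items.name | max_id
frank | 30
dave | 7

== RESULT ==
items.name | max_id
frank | 30
dave | 7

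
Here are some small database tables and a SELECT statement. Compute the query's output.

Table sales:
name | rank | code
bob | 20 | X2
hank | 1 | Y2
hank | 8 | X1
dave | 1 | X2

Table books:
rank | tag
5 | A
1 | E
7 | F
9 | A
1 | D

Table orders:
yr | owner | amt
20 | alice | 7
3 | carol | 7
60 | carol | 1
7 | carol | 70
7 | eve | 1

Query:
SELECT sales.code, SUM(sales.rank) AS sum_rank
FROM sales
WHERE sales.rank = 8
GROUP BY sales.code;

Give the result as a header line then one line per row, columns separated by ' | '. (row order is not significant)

== RESULT ==
sales.code | sum_rank
X1 | 8

Derivation:
After WHERE (1 rows):
sales.name | sales.rank | sales.code
hank | 8 | X1
After GROUP BY (1 rows):
sales.code | sum_rank
X1 | 8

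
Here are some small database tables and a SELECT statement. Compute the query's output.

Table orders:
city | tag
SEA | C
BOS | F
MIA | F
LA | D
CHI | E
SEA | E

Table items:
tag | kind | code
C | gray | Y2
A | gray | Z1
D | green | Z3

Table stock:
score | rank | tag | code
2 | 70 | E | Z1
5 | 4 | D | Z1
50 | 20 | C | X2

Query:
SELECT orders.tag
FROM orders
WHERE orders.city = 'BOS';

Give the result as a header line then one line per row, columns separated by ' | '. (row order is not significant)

After WHERE (1 rows):
orders.city | orders.tag
BOS | F
After SELECT (1 rows):
orders.tag
F

== RESULT ==
orders.tag
F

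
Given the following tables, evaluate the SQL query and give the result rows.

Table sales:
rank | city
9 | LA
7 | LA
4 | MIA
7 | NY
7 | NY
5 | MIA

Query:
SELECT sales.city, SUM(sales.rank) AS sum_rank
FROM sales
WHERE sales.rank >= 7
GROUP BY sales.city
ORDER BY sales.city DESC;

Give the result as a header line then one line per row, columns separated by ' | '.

After WHERE (4 rows):
sales.rank | sales.city
9 | LA
7 | LA
7 | NY
7 | NY
After GROUP BY (2 rows):
sales.city | sum_rank
LA | 16
NY | 14
After ORDER BY (2 rows):
sales.city | sum_rank
NY | 14
LA | 16

== RESULT ==
sales.city | sum_rank
NY | 14
LA | 16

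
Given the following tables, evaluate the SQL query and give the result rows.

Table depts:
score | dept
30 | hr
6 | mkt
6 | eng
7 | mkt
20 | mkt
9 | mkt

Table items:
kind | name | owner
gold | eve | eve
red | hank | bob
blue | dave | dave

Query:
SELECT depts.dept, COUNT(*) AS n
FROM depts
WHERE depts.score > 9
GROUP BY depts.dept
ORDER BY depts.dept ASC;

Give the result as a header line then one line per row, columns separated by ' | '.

After WHERE (2 rows):
depts.score | depts.dept
30 | hr
20 | mkt
After GROUP BY (2 rows):
depts.dept | n
hr | 1
mkt | 1
After ORDER BY (2 rows):
depts.dept | n
hr | 1
mkt | 1

== RESULT ==
depts.dept | n
hr | 1
mkt | 1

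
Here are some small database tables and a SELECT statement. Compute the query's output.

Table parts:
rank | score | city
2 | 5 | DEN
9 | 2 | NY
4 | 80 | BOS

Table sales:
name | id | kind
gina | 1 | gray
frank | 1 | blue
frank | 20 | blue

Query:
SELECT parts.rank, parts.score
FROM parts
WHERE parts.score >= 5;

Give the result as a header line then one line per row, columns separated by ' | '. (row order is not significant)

After WHERE (2 rows):
parts.rank | parts.score | parts.city
2 | 5 | DEN
4 | 80 | BOS
After SELECT (2 rows):
parts.rank | parts.score
2 | 5
4 | 80

== RESULT ==
parts.rank | parts.score
2 | 5
4 | 80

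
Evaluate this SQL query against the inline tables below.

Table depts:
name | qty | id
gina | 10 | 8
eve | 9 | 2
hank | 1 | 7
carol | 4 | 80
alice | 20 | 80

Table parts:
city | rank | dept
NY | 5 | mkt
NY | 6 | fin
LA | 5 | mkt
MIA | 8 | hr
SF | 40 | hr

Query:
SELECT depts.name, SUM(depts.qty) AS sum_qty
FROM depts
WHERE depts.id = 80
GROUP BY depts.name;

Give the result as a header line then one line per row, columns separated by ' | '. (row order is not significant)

== RESULT ==
depts.name | sum_qty
carol | 4
alice | 20

Derivation:
After WHERE (2 rows):
depts.name | depts.qty | depts.id
carol | 4 | 80
alice | 20 | 80
After GROUP BY (2 rows):
depts.name | sum_qty
carol | 4
alice | 20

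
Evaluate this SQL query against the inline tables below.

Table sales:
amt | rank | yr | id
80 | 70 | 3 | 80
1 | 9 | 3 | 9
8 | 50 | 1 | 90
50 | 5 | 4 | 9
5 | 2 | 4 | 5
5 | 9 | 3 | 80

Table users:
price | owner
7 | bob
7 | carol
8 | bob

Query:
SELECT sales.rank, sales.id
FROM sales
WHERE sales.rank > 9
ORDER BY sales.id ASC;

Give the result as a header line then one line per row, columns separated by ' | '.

== RESULT ==
sales.rank | sales.id
70 | 80
50 | 90

Derivation:
After WHERE (2 rows):
sales.amt | sales.rank | sales.yr | sales.id
80 | 70 | 3 | 80
8 | 50 | 1 | 90
After SELECT (2 rows):
sales.rank | sales.id
70 | 80
50 | 90
After ORDER BY (2 rows):
sales.rank | sales.id
70 | 80
50 | 90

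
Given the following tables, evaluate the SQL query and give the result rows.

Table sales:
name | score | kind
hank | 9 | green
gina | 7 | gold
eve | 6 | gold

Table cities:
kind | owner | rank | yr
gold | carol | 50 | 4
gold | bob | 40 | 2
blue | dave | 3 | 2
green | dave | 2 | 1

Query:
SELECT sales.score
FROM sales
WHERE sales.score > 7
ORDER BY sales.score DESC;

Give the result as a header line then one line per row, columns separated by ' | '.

== RESULT ==
sales.score
9

Derivation:
After WHERE (1 rows):
sales.name | sales.score | sales.kind
hank | 9 | green
After SELECT (1 rows):
sales.score
9
After ORDER BY (1 rows):
sales.score
9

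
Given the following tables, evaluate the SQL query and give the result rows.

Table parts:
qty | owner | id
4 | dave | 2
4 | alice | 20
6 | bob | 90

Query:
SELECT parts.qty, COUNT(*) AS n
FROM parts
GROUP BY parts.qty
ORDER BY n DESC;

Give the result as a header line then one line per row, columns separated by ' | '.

After GROUP BY (2 rows):
parts.qty | n
4 | 2
6 | 1
After ORDER BY (2 rows):
parts.qty | n
4 | 2
6 | 1

== RESULT ==
parts.qty | n
4 | 2
6 | 1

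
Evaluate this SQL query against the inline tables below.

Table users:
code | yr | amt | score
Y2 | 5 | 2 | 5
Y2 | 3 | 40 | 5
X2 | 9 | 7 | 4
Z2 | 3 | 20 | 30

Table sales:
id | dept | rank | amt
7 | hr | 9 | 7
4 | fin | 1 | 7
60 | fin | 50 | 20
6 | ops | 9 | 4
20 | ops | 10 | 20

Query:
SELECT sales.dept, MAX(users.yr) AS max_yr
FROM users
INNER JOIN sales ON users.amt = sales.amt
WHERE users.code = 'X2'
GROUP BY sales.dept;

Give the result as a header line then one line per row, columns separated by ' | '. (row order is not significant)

== RESULT ==
sales.dept | max_yr
hr | 9
fin | 9

Derivation:
After JOIN sales (4 rows):
users.code | users.yr | users.amt | users.score | sales.id | sales.dept | sales.rank | sales.amt
X2 | 9 | 7 | 4 | 7 | hr | 9 | 7
X2 | 9 | 7 | 4 | 4 | fin | 1 | 7
Z2 | 3 | 20 | 30 | 60 | fin | 50 | 20
Z2 | 3 | 20 | 30 | 20 | ops | 10 | 20
After WHERE (2 rows):
users.code | users.yr | users.amt | users.score | sales.id | sales.dept | sales.rank | sales.amt
X2 | 9 | 7 | 4 | 7 | hr | 9 | 7
X2 | 9 | 7 | 4 | 4 | fin | 1 | 7
After GROUP BY (2 rows):
sales.dept | max_yr
hr | 9
fin | 9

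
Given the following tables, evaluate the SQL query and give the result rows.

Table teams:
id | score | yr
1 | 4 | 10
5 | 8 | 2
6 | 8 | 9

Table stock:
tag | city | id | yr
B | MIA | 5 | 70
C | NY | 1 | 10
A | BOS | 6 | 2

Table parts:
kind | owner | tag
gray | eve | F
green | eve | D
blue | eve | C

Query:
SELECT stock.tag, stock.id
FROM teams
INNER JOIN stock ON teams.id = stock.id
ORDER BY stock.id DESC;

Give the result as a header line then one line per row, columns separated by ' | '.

After JOIN stock (3 rows):
teams.id | teams.score | teams.yr | stock.tag | stock.city | stock.id | stock.yr
1 | 4 | 10 | C | NY | 1 | 10
5 | 8 | 2 | B | MIA | 5 | 70
6 | 8 | 9 | A | BOS | 6 | 2
After SELECT (3 rows):
stock.tag | stock.id
C | 1
B | 5
A | 6
After ORDER BY (3 rows):
stock.tag | stock.id
A | 6
B | 5
C | 1

== RESULT ==
stock.tag | stock.id
A | 6
B | 5
C | 1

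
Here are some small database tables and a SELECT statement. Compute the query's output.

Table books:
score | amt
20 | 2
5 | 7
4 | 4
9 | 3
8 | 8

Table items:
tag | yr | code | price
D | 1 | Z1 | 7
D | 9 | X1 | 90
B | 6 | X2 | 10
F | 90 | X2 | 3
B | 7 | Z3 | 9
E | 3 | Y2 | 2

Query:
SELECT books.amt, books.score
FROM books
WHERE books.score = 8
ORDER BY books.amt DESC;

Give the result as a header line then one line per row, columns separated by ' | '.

== RESULT ==
books.amt | books.score
8 | 8

Derivation:
After WHERE (1 rows):
books.score | books.amt
8 | 8
After SELECT (1 rows):
books.amt | books.score
8 | 8
After ORDER BY (1 rows):
books.amt | books.score
8 | 8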